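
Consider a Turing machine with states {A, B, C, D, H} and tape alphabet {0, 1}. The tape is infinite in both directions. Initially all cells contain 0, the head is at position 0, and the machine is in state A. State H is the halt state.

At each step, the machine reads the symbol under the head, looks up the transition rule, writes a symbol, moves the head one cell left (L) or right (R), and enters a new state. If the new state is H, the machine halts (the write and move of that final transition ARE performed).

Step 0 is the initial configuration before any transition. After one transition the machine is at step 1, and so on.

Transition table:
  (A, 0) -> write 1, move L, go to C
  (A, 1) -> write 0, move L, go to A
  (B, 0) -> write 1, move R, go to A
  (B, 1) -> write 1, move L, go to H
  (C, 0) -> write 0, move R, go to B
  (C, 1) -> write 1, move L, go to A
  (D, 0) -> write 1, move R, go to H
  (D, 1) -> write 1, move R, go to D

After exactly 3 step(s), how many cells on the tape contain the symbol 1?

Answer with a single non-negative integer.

Step 1: in state A at pos 0, read 0 -> (A,0)->write 1,move L,goto C. Now: state=C, head=-1, tape[-2..1]=0010 (head:  ^)
Step 2: in state C at pos -1, read 0 -> (C,0)->write 0,move R,goto B. Now: state=B, head=0, tape[-2..1]=0010 (head:   ^)
Step 3: in state B at pos 0, read 1 -> (B,1)->write 1,move L,goto H. Now: state=H, head=-1, tape[-2..1]=0010 (head:  ^)
Cells containing 1 after step 3: {0} -> 1 cell(s)

Answer: 1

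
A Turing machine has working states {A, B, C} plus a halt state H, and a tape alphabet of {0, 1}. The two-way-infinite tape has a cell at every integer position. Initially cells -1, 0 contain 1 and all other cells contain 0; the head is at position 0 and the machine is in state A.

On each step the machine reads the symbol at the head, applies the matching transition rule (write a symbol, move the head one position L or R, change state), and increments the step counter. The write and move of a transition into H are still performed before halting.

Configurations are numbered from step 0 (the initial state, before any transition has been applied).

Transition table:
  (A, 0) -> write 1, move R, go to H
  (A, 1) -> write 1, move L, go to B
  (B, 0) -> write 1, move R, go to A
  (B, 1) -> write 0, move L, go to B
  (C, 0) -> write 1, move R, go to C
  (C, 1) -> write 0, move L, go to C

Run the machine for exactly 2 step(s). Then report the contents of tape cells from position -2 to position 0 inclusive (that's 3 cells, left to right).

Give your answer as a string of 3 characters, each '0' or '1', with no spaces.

Step 1: in state A at pos 0, read 1 -> (A,1)->write 1,move L,goto B. Now: state=B, head=-1, tape[-2..1]=0110 (head:  ^)
Step 2: in state B at pos -1, read 1 -> (B,1)->write 0,move L,goto B. Now: state=B, head=-2, tape[-3..1]=00010 (head:  ^)

Answer: 001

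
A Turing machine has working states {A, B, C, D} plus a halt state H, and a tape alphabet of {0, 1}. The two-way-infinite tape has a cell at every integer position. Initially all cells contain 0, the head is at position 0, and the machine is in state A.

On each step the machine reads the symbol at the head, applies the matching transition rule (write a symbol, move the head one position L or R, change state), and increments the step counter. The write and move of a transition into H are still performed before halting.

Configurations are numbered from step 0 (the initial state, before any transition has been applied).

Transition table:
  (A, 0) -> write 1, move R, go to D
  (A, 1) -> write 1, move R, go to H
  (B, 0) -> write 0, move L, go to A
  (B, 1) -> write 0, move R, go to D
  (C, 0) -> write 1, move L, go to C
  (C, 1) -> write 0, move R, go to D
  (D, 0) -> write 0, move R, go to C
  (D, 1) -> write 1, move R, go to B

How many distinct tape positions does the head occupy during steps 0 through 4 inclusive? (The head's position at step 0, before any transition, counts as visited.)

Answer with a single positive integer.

Step 1: in state A at pos 0, read 0 -> (A,0)->write 1,move R,goto D. Now: state=D, head=1, tape[-1..2]=0100 (head:   ^)
Step 2: in state D at pos 1, read 0 -> (D,0)->write 0,move R,goto C. Now: state=C, head=2, tape[-1..3]=01000 (head:    ^)
Step 3: in state C at pos 2, read 0 -> (C,0)->write 1,move L,goto C. Now: state=C, head=1, tape[-1..3]=01010 (head:   ^)
Step 4: in state C at pos 1, read 0 -> (C,0)->write 1,move L,goto C. Now: state=C, head=0, tape[-1..3]=01110 (head:  ^)
Head positions at steps 0..4: starting at 0, distinct positions visited = {0, 1, 2} -> 3 position(s)

Answer: 3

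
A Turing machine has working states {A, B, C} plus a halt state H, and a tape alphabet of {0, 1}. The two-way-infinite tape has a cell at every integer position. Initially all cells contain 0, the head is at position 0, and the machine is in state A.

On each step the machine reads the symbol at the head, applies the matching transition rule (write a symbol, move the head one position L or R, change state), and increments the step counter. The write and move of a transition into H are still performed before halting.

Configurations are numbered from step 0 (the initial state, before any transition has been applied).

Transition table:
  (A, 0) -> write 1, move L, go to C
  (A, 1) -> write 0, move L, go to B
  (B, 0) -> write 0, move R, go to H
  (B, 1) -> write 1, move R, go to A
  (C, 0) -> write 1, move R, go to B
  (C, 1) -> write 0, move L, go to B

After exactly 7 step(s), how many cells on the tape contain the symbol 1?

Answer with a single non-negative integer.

Answer: 3

Derivation:
Step 1: in state A at pos 0, read 0 -> (A,0)->write 1,move L,goto C. Now: state=C, head=-1, tape[-2..1]=0010 (head:  ^)
Step 2: in state C at pos -1, read 0 -> (C,0)->write 1,move R,goto B. Now: state=B, head=0, tape[-2..1]=0110 (head:   ^)
Step 3: in state B at pos 0, read 1 -> (B,1)->write 1,move R,goto A. Now: state=A, head=1, tape[-2..2]=01100 (head:    ^)
Step 4: in state A at pos 1, read 0 -> (A,0)->write 1,move L,goto C. Now: state=C, head=0, tape[-2..2]=01110 (head:   ^)
Step 5: in state C at pos 0, read 1 -> (C,1)->write 0,move L,goto B. Now: state=B, head=-1, tape[-2..2]=01010 (head:  ^)
Step 6: in state B at pos -1, read 1 -> (B,1)->write 1,move R,goto A. Now: state=A, head=0, tape[-2..2]=01010 (head:   ^)
Step 7: in state A at pos 0, read 0 -> (A,0)->write 1,move L,goto C. Now: state=C, head=-1, tape[-2..2]=01110 (head:  ^)
Cells containing 1 after step 7: {-1, 0, 1} -> 3 cell(s)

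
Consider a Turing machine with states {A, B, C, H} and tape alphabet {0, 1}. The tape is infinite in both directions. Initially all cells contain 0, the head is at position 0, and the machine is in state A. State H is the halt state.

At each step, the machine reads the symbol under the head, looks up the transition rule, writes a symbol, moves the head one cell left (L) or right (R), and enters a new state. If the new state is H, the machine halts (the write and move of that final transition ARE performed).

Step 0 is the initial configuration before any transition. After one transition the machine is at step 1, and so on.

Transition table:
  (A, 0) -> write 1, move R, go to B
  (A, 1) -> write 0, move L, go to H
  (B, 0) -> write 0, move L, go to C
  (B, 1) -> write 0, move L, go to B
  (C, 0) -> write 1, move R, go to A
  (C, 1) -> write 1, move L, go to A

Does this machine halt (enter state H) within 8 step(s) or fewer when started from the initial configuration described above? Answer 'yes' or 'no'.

Step 1: in state A at pos 0, read 0 -> (A,0)->write 1,move R,goto B. Now: state=B, head=1, tape[-1..2]=0100 (head:   ^)
Step 2: in state B at pos 1, read 0 -> (B,0)->write 0,move L,goto C. Now: state=C, head=0, tape[-1..2]=0100 (head:  ^)
Step 3: in state C at pos 0, read 1 -> (C,1)->write 1,move L,goto A. Now: state=A, head=-1, tape[-2..2]=00100 (head:  ^)
Step 4: in state A at pos -1, read 0 -> (A,0)->write 1,move R,goto B. Now: state=B, head=0, tape[-2..2]=01100 (head:   ^)
Step 5: in state B at pos 0, read 1 -> (B,1)->write 0,move L,goto B. Now: state=B, head=-1, tape[-2..2]=01000 (head:  ^)
Step 6: in state B at pos -1, read 1 -> (B,1)->write 0,move L,goto B. Now: state=B, head=-2, tape[-3..2]=000000 (head:  ^)
Step 7: in state B at pos -2, read 0 -> (B,0)->write 0,move L,goto C. Now: state=C, head=-3, tape[-4..2]=0000000 (head:  ^)
Step 8: in state C at pos -3, read 0 -> (C,0)->write 1,move R,goto A. Now: state=A, head=-2, tape[-4..2]=0100000 (head:   ^)
After 8 step(s): state = A (not H) -> not halted within 8 -> no

Answer: no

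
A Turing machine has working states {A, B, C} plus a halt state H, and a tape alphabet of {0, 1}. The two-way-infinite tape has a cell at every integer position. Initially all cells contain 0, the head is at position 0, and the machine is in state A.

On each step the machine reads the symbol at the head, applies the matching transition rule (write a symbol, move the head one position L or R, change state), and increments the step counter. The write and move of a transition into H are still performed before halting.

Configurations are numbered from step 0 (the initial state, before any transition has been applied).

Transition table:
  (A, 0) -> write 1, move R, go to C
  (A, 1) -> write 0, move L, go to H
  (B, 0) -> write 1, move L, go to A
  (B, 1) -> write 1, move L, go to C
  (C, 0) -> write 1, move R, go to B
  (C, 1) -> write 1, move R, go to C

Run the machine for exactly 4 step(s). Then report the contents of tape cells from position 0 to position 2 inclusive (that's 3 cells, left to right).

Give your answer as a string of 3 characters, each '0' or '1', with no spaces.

Step 1: in state A at pos 0, read 0 -> (A,0)->write 1,move R,goto C. Now: state=C, head=1, tape[-1..2]=0100 (head:   ^)
Step 2: in state C at pos 1, read 0 -> (C,0)->write 1,move R,goto B. Now: state=B, head=2, tape[-1..3]=01100 (head:    ^)
Step 3: in state B at pos 2, read 0 -> (B,0)->write 1,move L,goto A. Now: state=A, head=1, tape[-1..3]=01110 (head:   ^)
Step 4: in state A at pos 1, read 1 -> (A,1)->write 0,move L,goto H. Now: state=H, head=0, tape[-1..3]=01010 (head:  ^)

Answer: 101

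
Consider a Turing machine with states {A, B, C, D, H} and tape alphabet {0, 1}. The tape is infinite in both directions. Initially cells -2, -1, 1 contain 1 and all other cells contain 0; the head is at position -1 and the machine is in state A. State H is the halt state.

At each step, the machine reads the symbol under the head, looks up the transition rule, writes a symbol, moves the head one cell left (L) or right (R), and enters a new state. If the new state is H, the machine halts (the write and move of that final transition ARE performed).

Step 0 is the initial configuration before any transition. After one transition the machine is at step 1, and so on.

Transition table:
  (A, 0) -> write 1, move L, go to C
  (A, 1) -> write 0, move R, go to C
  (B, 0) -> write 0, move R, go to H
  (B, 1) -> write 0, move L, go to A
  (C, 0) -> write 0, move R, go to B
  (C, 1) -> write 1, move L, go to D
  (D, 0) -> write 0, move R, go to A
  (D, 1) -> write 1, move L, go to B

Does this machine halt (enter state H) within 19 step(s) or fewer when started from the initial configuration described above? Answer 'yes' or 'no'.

Answer: yes

Derivation:
Step 1: in state A at pos -1, read 1 -> (A,1)->write 0,move R,goto C. Now: state=C, head=0, tape[-3..2]=010010 (head:    ^)
Step 2: in state C at pos 0, read 0 -> (C,0)->write 0,move R,goto B. Now: state=B, head=1, tape[-3..2]=010010 (head:     ^)
Step 3: in state B at pos 1, read 1 -> (B,1)->write 0,move L,goto A. Now: state=A, head=0, tape[-3..2]=010000 (head:    ^)
Step 4: in state A at pos 0, read 0 -> (A,0)->write 1,move L,goto C. Now: state=C, head=-1, tape[-3..2]=010100 (head:   ^)
Step 5: in state C at pos -1, read 0 -> (C,0)->write 0,move R,goto B. Now: state=B, head=0, tape[-3..2]=010100 (head:    ^)
Step 6: in state B at pos 0, read 1 -> (B,1)->write 0,move L,goto A. Now: state=A, head=-1, tape[-3..2]=010000 (head:   ^)
Step 7: in state A at pos -1, read 0 -> (A,0)->write 1,move L,goto C. Now: state=C, head=-2, tape[-3..2]=011000 (head:  ^)
Step 8: in state C at pos -2, read 1 -> (C,1)->write 1,move L,goto D. Now: state=D, head=-3, tape[-4..2]=0011000 (head:  ^)
Step 9: in state D at pos -3, read 0 -> (D,0)->write 0,move R,goto A. Now: state=A, head=-2, tape[-4..2]=0011000 (head:   ^)
Step 10: in state A at pos -2, read 1 -> (A,1)->write 0,move R,goto C. Now: state=C, head=-1, tape[-4..2]=0001000 (head:    ^)
Step 11: in state C at pos -1, read 1 -> (C,1)->write 1,move L,goto D. Now: state=D, head=-2, tape[-4..2]=0001000 (head:   ^)
Step 12: in state D at pos -2, read 0 -> (D,0)->write 0,move R,goto A. Now: state=A, head=-1, tape[-4..2]=0001000 (head:    ^)
Step 13: in state A at pos -1, read 1 -> (A,1)->write 0,move R,goto C. Now: state=C, head=0, tape[-4..2]=0000000 (head:     ^)
Step 14: in state C at pos 0, read 0 -> (C,0)->write 0,move R,goto B. Now: state=B, head=1, tape[-4..2]=0000000 (head:      ^)
Step 15: in state B at pos 1, read 0 -> (B,0)->write 0,move R,goto H. Now: state=H, head=2, tape[-4..3]=00000000 (head:       ^)
State H reached at step 15; 15 <= 19 -> yes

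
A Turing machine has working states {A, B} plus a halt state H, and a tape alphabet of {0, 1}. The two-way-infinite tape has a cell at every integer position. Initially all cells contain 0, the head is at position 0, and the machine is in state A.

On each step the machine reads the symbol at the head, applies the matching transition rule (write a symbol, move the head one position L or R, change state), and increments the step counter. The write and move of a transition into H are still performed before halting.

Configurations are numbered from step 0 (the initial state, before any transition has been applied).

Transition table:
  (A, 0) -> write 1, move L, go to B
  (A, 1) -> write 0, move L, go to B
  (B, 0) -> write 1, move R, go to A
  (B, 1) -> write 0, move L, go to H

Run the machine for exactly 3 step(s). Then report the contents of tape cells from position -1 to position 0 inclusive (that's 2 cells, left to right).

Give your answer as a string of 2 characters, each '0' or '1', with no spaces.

Step 1: in state A at pos 0, read 0 -> (A,0)->write 1,move L,goto B. Now: state=B, head=-1, tape[-2..1]=0010 (head:  ^)
Step 2: in state B at pos -1, read 0 -> (B,0)->write 1,move R,goto A. Now: state=A, head=0, tape[-2..1]=0110 (head:   ^)
Step 3: in state A at pos 0, read 1 -> (A,1)->write 0,move L,goto B. Now: state=B, head=-1, tape[-2..1]=0100 (head:  ^)

Answer: 10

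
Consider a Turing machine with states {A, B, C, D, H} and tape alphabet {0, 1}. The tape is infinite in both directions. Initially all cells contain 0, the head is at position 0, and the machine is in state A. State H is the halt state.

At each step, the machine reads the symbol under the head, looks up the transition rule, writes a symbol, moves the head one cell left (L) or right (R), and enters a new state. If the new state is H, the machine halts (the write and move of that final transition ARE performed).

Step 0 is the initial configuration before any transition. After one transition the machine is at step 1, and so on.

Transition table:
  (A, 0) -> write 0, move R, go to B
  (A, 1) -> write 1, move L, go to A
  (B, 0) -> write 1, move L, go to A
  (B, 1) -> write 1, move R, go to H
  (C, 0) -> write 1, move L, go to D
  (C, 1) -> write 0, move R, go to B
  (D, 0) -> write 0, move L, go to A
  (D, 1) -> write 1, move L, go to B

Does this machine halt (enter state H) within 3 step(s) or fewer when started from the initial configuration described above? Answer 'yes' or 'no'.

Step 1: in state A at pos 0, read 0 -> (A,0)->write 0,move R,goto B. Now: state=B, head=1, tape[-1..2]=0000 (head:   ^)
Step 2: in state B at pos 1, read 0 -> (B,0)->write 1,move L,goto A. Now: state=A, head=0, tape[-1..2]=0010 (head:  ^)
Step 3: in state A at pos 0, read 0 -> (A,0)->write 0,move R,goto B. Now: state=B, head=1, tape[-1..2]=0010 (head:   ^)
After 3 step(s): state = B (not H) -> not halted within 3 -> no

Answer: no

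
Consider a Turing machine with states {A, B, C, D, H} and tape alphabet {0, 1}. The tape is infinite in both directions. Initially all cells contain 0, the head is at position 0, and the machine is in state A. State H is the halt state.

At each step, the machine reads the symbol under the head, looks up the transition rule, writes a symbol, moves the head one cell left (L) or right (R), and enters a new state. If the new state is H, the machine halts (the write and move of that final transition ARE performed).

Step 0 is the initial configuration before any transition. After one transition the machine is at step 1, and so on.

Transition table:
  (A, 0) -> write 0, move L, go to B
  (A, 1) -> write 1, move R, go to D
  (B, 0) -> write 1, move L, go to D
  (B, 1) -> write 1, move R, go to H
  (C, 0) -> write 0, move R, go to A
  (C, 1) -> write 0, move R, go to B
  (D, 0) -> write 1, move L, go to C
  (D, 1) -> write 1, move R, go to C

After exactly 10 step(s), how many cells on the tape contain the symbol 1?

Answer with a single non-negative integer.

Answer: 3

Derivation:
Step 1: in state A at pos 0, read 0 -> (A,0)->write 0,move L,goto B. Now: state=B, head=-1, tape[-2..1]=0000 (head:  ^)
Step 2: in state B at pos -1, read 0 -> (B,0)->write 1,move L,goto D. Now: state=D, head=-2, tape[-3..1]=00100 (head:  ^)
Step 3: in state D at pos -2, read 0 -> (D,0)->write 1,move L,goto C. Now: state=C, head=-3, tape[-4..1]=001100 (head:  ^)
Step 4: in state C at pos -3, read 0 -> (C,0)->write 0,move R,goto A. Now: state=A, head=-2, tape[-4..1]=001100 (head:   ^)
Step 5: in state A at pos -2, read 1 -> (A,1)->write 1,move R,goto D. Now: state=D, head=-1, tape[-4..1]=001100 (head:    ^)
Step 6: in state D at pos -1, read 1 -> (D,1)->write 1,move R,goto C. Now: state=C, head=0, tape[-4..1]=001100 (head:     ^)
Step 7: in state C at pos 0, read 0 -> (C,0)->write 0,move R,goto A. Now: state=A, head=1, tape[-4..2]=0011000 (head:      ^)
Step 8: in state A at pos 1, read 0 -> (A,0)->write 0,move L,goto B. Now: state=B, head=0, tape[-4..2]=0011000 (head:     ^)
Step 9: in state B at pos 0, read 0 -> (B,0)->write 1,move L,goto D. Now: state=D, head=-1, tape[-4..2]=0011100 (head:    ^)
Step 10: in state D at pos -1, read 1 -> (D,1)->write 1,move R,goto C. Now: state=C, head=0, tape[-4..2]=0011100 (head:     ^)
Cells containing 1 after step 10: {-2, -1, 0} -> 3 cell(s)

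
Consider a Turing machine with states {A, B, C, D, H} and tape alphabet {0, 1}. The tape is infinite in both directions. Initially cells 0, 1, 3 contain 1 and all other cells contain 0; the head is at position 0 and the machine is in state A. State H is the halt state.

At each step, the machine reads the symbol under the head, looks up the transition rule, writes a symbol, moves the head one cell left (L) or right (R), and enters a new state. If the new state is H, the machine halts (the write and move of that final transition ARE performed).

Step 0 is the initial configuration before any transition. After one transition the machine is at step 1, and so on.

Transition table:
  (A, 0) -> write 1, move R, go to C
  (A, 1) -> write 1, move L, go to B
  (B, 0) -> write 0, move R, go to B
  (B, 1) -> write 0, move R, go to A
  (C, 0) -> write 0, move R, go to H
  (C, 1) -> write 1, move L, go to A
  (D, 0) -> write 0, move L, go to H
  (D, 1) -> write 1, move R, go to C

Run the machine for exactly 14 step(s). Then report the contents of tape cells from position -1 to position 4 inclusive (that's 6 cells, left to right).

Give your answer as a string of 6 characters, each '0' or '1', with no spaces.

Step 1: in state A at pos 0, read 1 -> (A,1)->write 1,move L,goto B. Now: state=B, head=-1, tape[-2..4]=0011010 (head:  ^)
Step 2: in state B at pos -1, read 0 -> (B,0)->write 0,move R,goto B. Now: state=B, head=0, tape[-2..4]=0011010 (head:   ^)
Step 3: in state B at pos 0, read 1 -> (B,1)->write 0,move R,goto A. Now: state=A, head=1, tape[-2..4]=0001010 (head:    ^)
Step 4: in state A at pos 1, read 1 -> (A,1)->write 1,move L,goto B. Now: state=B, head=0, tape[-2..4]=0001010 (head:   ^)
Step 5: in state B at pos 0, read 0 -> (B,0)->write 0,move R,goto B. Now: state=B, head=1, tape[-2..4]=0001010 (head:    ^)
Step 6: in state B at pos 1, read 1 -> (B,1)->write 0,move R,goto A. Now: state=A, head=2, tape[-2..4]=0000010 (head:     ^)
Step 7: in state A at pos 2, read 0 -> (A,0)->write 1,move R,goto C. Now: state=C, head=3, tape[-2..4]=0000110 (head:      ^)
Step 8: in state C at pos 3, read 1 -> (C,1)->write 1,move L,goto A. Now: state=A, head=2, tape[-2..4]=0000110 (head:     ^)
Step 9: in state A at pos 2, read 1 -> (A,1)->write 1,move L,goto B. Now: state=B, head=1, tape[-2..4]=0000110 (head:    ^)
Step 10: in state B at pos 1, read 0 -> (B,0)->write 0,move R,goto B. Now: state=B, head=2, tape[-2..4]=0000110 (head:     ^)
Step 11: in state B at pos 2, read 1 -> (B,1)->write 0,move R,goto A. Now: state=A, head=3, tape[-2..4]=0000010 (head:      ^)
Step 12: in state A at pos 3, read 1 -> (A,1)->write 1,move L,goto B. Now: state=B, head=2, tape[-2..4]=0000010 (head:     ^)
Step 13: in state B at pos 2, read 0 -> (B,0)->write 0,move R,goto B. Now: state=B, head=3, tape[-2..4]=0000010 (head:      ^)
Step 14: in state B at pos 3, read 1 -> (B,1)->write 0,move R,goto A. Now: state=A, head=4, tape[-2..5]=00000000 (head:       ^)

Answer: 000000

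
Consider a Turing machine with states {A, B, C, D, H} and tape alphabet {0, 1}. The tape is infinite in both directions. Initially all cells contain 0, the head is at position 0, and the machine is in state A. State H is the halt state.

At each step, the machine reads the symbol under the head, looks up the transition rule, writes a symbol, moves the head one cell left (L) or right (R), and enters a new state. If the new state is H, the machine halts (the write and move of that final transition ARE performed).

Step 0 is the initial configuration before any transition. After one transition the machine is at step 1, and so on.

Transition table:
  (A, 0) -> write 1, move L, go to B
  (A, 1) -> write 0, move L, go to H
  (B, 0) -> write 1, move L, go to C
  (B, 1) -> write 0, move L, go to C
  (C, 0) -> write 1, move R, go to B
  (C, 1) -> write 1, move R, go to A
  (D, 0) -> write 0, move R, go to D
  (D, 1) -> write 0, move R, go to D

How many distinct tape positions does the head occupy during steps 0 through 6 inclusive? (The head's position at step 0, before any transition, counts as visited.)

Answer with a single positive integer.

Answer: 3

Derivation:
Step 1: in state A at pos 0, read 0 -> (A,0)->write 1,move L,goto B. Now: state=B, head=-1, tape[-2..1]=0010 (head:  ^)
Step 2: in state B at pos -1, read 0 -> (B,0)->write 1,move L,goto C. Now: state=C, head=-2, tape[-3..1]=00110 (head:  ^)
Step 3: in state C at pos -2, read 0 -> (C,0)->write 1,move R,goto B. Now: state=B, head=-1, tape[-3..1]=01110 (head:   ^)
Step 4: in state B at pos -1, read 1 -> (B,1)->write 0,move L,goto C. Now: state=C, head=-2, tape[-3..1]=01010 (head:  ^)
Step 5: in state C at pos -2, read 1 -> (C,1)->write 1,move R,goto A. Now: state=A, head=-1, tape[-3..1]=01010 (head:   ^)
Step 6: in state A at pos -1, read 0 -> (A,0)->write 1,move L,goto B. Now: state=B, head=-2, tape[-3..1]=01110 (head:  ^)
Head positions at steps 0..6: starting at 0, distinct positions visited = {-2, -1, 0} -> 3 position(s)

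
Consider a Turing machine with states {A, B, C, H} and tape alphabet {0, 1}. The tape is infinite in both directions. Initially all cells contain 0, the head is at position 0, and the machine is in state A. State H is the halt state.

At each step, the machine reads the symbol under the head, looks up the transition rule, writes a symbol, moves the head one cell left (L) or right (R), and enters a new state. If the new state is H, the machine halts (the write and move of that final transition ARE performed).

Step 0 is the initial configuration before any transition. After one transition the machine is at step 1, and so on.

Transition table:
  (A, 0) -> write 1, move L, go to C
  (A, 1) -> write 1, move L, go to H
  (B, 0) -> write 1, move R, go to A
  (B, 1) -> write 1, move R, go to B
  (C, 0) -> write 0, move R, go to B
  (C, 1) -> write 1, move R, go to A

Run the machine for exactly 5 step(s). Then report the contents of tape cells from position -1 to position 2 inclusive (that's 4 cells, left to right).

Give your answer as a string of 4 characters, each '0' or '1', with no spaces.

Answer: 0111

Derivation:
Step 1: in state A at pos 0, read 0 -> (A,0)->write 1,move L,goto C. Now: state=C, head=-1, tape[-2..1]=0010 (head:  ^)
Step 2: in state C at pos -1, read 0 -> (C,0)->write 0,move R,goto B. Now: state=B, head=0, tape[-2..1]=0010 (head:   ^)
Step 3: in state B at pos 0, read 1 -> (B,1)->write 1,move R,goto B. Now: state=B, head=1, tape[-2..2]=00100 (head:    ^)
Step 4: in state B at pos 1, read 0 -> (B,0)->write 1,move R,goto A. Now: state=A, head=2, tape[-2..3]=001100 (head:     ^)
Step 5: in state A at pos 2, read 0 -> (A,0)->write 1,move L,goto C. Now: state=C, head=1, tape[-2..3]=001110 (head:    ^)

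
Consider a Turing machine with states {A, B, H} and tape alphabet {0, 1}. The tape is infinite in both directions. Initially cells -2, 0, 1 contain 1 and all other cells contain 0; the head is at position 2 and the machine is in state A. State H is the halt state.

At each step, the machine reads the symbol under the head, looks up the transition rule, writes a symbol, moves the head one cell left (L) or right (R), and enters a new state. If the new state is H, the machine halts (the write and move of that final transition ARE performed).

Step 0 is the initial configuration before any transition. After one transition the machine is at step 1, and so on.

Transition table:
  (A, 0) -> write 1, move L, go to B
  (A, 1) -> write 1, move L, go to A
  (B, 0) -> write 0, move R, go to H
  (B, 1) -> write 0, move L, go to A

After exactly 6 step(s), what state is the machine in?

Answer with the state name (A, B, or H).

Answer: B

Derivation:
Step 1: in state A at pos 2, read 0 -> (A,0)->write 1,move L,goto B. Now: state=B, head=1, tape[-3..3]=0101110 (head:     ^)
Step 2: in state B at pos 1, read 1 -> (B,1)->write 0,move L,goto A. Now: state=A, head=0, tape[-3..3]=0101010 (head:    ^)
Step 3: in state A at pos 0, read 1 -> (A,1)->write 1,move L,goto A. Now: state=A, head=-1, tape[-3..3]=0101010 (head:   ^)
Step 4: in state A at pos -1, read 0 -> (A,0)->write 1,move L,goto B. Now: state=B, head=-2, tape[-3..3]=0111010 (head:  ^)
Step 5: in state B at pos -2, read 1 -> (B,1)->write 0,move L,goto A. Now: state=A, head=-3, tape[-4..3]=00011010 (head:  ^)
Step 6: in state A at pos -3, read 0 -> (A,0)->write 1,move L,goto B. Now: state=B, head=-4, tape[-5..3]=001011010 (head:  ^)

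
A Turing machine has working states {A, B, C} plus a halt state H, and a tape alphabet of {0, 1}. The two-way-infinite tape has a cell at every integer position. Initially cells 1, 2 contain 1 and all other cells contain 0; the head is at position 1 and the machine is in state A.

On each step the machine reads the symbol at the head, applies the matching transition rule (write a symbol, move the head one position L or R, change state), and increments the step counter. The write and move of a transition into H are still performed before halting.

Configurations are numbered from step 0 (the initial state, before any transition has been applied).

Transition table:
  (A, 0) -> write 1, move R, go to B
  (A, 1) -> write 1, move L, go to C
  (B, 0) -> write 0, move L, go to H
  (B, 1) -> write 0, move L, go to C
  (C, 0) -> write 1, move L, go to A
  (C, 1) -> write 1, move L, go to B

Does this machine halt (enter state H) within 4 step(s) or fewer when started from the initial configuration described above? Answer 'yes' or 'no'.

Step 1: in state A at pos 1, read 1 -> (A,1)->write 1,move L,goto C. Now: state=C, head=0, tape[-1..3]=00110 (head:  ^)
Step 2: in state C at pos 0, read 0 -> (C,0)->write 1,move L,goto A. Now: state=A, head=-1, tape[-2..3]=001110 (head:  ^)
Step 3: in state A at pos -1, read 0 -> (A,0)->write 1,move R,goto B. Now: state=B, head=0, tape[-2..3]=011110 (head:   ^)
Step 4: in state B at pos 0, read 1 -> (B,1)->write 0,move L,goto C. Now: state=C, head=-1, tape[-2..3]=010110 (head:  ^)
After 4 step(s): state = C (not H) -> not halted within 4 -> no

Answer: no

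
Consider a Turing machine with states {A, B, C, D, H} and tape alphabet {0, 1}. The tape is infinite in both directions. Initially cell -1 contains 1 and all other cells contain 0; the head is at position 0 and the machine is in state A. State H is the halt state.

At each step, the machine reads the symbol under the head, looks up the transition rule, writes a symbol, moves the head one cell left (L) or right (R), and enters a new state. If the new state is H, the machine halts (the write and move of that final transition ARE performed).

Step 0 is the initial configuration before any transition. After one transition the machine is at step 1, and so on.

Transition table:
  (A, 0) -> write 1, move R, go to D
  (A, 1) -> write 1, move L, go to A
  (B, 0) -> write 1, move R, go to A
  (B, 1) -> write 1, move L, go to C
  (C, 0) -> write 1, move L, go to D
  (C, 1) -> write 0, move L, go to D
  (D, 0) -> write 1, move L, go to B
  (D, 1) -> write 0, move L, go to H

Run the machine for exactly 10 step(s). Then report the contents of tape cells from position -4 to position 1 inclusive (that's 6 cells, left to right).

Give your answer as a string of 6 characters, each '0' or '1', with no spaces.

Step 1: in state A at pos 0, read 0 -> (A,0)->write 1,move R,goto D. Now: state=D, head=1, tape[-2..2]=01100 (head:    ^)
Step 2: in state D at pos 1, read 0 -> (D,0)->write 1,move L,goto B. Now: state=B, head=0, tape[-2..2]=01110 (head:   ^)
Step 3: in state B at pos 0, read 1 -> (B,1)->write 1,move L,goto C. Now: state=C, head=-1, tape[-2..2]=01110 (head:  ^)
Step 4: in state C at pos -1, read 1 -> (C,1)->write 0,move L,goto D. Now: state=D, head=-2, tape[-3..2]=000110 (head:  ^)
Step 5: in state D at pos -2, read 0 -> (D,0)->write 1,move L,goto B. Now: state=B, head=-3, tape[-4..2]=0010110 (head:  ^)
Step 6: in state B at pos -3, read 0 -> (B,0)->write 1,move R,goto A. Now: state=A, head=-2, tape[-4..2]=0110110 (head:   ^)
Step 7: in state A at pos -2, read 1 -> (A,1)->write 1,move L,goto A. Now: state=A, head=-3, tape[-4..2]=0110110 (head:  ^)
Step 8: in state A at pos -3, read 1 -> (A,1)->write 1,move L,goto A. Now: state=A, head=-4, tape[-5..2]=00110110 (head:  ^)
Step 9: in state A at pos -4, read 0 -> (A,0)->write 1,move R,goto D. Now: state=D, head=-3, tape[-5..2]=01110110 (head:   ^)
Step 10: in state D at pos -3, read 1 -> (D,1)->write 0,move L,goto H. Now: state=H, head=-4, tape[-5..2]=01010110 (head:  ^)

Answer: 101011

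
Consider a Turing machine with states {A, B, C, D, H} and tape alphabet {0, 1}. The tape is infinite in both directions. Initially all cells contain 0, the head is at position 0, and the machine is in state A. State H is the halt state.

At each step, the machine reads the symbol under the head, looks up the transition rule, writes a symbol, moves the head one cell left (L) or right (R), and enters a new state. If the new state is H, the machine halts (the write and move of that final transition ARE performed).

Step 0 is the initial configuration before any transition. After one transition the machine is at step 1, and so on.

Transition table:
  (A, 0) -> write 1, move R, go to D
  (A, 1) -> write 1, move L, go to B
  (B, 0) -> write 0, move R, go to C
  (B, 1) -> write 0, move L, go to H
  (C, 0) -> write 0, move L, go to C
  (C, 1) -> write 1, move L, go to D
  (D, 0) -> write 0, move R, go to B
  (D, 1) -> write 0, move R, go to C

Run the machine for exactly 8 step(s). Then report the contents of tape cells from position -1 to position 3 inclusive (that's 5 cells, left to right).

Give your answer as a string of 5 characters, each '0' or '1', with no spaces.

Answer: 01000

Derivation:
Step 1: in state A at pos 0, read 0 -> (A,0)->write 1,move R,goto D. Now: state=D, head=1, tape[-1..2]=0100 (head:   ^)
Step 2: in state D at pos 1, read 0 -> (D,0)->write 0,move R,goto B. Now: state=B, head=2, tape[-1..3]=01000 (head:    ^)
Step 3: in state B at pos 2, read 0 -> (B,0)->write 0,move R,goto C. Now: state=C, head=3, tape[-1..4]=010000 (head:     ^)
Step 4: in state C at pos 3, read 0 -> (C,0)->write 0,move L,goto C. Now: state=C, head=2, tape[-1..4]=010000 (head:    ^)
Step 5: in state C at pos 2, read 0 -> (C,0)->write 0,move L,goto C. Now: state=C, head=1, tape[-1..4]=010000 (head:   ^)
Step 6: in state C at pos 1, read 0 -> (C,0)->write 0,move L,goto C. Now: state=C, head=0, tape[-1..4]=010000 (head:  ^)
Step 7: in state C at pos 0, read 1 -> (C,1)->write 1,move L,goto D. Now: state=D, head=-1, tape[-2..4]=0010000 (head:  ^)
Step 8: in state D at pos -1, read 0 -> (D,0)->write 0,move R,goto B. Now: state=B, head=0, tape[-2..4]=0010000 (head:   ^)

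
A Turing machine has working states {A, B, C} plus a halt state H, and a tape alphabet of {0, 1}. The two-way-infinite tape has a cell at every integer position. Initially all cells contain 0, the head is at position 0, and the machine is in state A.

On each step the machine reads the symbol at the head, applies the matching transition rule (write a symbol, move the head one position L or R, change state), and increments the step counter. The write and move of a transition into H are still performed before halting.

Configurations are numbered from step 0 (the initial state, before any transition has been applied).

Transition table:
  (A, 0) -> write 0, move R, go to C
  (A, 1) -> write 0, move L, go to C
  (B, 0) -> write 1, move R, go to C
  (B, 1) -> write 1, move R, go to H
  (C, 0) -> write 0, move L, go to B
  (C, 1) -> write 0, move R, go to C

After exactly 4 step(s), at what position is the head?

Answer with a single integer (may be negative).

Step 1: in state A at pos 0, read 0 -> (A,0)->write 0,move R,goto C. Now: state=C, head=1, tape[-1..2]=0000 (head:   ^)
Step 2: in state C at pos 1, read 0 -> (C,0)->write 0,move L,goto B. Now: state=B, head=0, tape[-1..2]=0000 (head:  ^)
Step 3: in state B at pos 0, read 0 -> (B,0)->write 1,move R,goto C. Now: state=C, head=1, tape[-1..2]=0100 (head:   ^)
Step 4: in state C at pos 1, read 0 -> (C,0)->write 0,move L,goto B. Now: state=B, head=0, tape[-1..2]=0100 (head:  ^)

Answer: 0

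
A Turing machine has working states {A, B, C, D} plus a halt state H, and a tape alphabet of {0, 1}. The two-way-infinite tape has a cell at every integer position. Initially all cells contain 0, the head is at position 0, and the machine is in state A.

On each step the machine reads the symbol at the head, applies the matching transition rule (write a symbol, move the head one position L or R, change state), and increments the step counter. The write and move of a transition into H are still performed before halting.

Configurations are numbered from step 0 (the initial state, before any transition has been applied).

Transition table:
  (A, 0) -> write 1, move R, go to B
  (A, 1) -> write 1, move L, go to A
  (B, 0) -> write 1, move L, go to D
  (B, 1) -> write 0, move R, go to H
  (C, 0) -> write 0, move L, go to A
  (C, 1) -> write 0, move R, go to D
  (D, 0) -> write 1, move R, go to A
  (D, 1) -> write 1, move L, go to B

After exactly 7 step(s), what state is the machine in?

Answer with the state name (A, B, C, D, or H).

Answer: A

Derivation:
Step 1: in state A at pos 0, read 0 -> (A,0)->write 1,move R,goto B. Now: state=B, head=1, tape[-1..2]=0100 (head:   ^)
Step 2: in state B at pos 1, read 0 -> (B,0)->write 1,move L,goto D. Now: state=D, head=0, tape[-1..2]=0110 (head:  ^)
Step 3: in state D at pos 0, read 1 -> (D,1)->write 1,move L,goto B. Now: state=B, head=-1, tape[-2..2]=00110 (head:  ^)
Step 4: in state B at pos -1, read 0 -> (B,0)->write 1,move L,goto D. Now: state=D, head=-2, tape[-3..2]=001110 (head:  ^)
Step 5: in state D at pos -2, read 0 -> (D,0)->write 1,move R,goto A. Now: state=A, head=-1, tape[-3..2]=011110 (head:   ^)
Step 6: in state A at pos -1, read 1 -> (A,1)->write 1,move L,goto A. Now: state=A, head=-2, tape[-3..2]=011110 (head:  ^)
Step 7: in state A at pos -2, read 1 -> (A,1)->write 1,move L,goto A. Now: state=A, head=-3, tape[-4..2]=0011110 (head:  ^)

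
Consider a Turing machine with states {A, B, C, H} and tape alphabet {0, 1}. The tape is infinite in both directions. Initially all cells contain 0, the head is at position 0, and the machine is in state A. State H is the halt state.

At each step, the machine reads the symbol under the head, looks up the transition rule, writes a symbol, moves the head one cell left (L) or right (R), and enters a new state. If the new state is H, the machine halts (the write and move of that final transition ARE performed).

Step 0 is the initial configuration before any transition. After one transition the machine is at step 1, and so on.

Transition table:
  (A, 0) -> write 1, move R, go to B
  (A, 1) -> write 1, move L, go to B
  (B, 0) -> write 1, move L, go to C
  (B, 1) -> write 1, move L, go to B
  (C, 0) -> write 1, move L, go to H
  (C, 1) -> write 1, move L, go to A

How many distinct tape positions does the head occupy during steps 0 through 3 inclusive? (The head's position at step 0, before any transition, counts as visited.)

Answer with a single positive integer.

Answer: 3

Derivation:
Step 1: in state A at pos 0, read 0 -> (A,0)->write 1,move R,goto B. Now: state=B, head=1, tape[-1..2]=0100 (head:   ^)
Step 2: in state B at pos 1, read 0 -> (B,0)->write 1,move L,goto C. Now: state=C, head=0, tape[-1..2]=0110 (head:  ^)
Step 3: in state C at pos 0, read 1 -> (C,1)->write 1,move L,goto A. Now: state=A, head=-1, tape[-2..2]=00110 (head:  ^)
Head positions at steps 0..3: starting at 0, distinct positions visited = {-1, 0, 1} -> 3 position(s)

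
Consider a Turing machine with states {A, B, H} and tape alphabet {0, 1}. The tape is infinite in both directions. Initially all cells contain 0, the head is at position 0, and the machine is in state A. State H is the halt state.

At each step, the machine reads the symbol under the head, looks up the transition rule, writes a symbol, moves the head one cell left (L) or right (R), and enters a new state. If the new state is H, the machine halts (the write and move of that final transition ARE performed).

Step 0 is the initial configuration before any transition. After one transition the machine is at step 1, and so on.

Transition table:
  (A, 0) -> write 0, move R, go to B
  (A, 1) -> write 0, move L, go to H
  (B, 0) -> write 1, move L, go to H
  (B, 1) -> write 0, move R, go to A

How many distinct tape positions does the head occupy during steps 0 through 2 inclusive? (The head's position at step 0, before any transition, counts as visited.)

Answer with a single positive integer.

Step 1: in state A at pos 0, read 0 -> (A,0)->write 0,move R,goto B. Now: state=B, head=1, tape[-1..2]=0000 (head:   ^)
Step 2: in state B at pos 1, read 0 -> (B,0)->write 1,move L,goto H. Now: state=H, head=0, tape[-1..2]=0010 (head:  ^)
Head positions at steps 0..2: starting at 0, distinct positions visited = {0, 1} -> 2 position(s)

Answer: 2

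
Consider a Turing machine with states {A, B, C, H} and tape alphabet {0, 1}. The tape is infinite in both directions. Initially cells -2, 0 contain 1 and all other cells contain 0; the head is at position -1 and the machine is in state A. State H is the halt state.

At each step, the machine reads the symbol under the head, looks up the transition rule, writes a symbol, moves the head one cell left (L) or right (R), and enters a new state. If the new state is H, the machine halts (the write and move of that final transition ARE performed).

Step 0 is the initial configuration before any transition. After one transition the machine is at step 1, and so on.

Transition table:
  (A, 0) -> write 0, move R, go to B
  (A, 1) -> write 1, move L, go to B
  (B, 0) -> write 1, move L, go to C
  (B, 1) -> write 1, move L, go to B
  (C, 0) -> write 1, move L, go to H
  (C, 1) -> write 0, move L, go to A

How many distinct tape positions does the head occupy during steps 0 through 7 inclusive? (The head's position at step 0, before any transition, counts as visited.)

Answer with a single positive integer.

Step 1: in state A at pos -1, read 0 -> (A,0)->write 0,move R,goto B. Now: state=B, head=0, tape[-3..1]=01010 (head:    ^)
Step 2: in state B at pos 0, read 1 -> (B,1)->write 1,move L,goto B. Now: state=B, head=-1, tape[-3..1]=01010 (head:   ^)
Step 3: in state B at pos -1, read 0 -> (B,0)->write 1,move L,goto C. Now: state=C, head=-2, tape[-3..1]=01110 (head:  ^)
Step 4: in state C at pos -2, read 1 -> (C,1)->write 0,move L,goto A. Now: state=A, head=-3, tape[-4..1]=000110 (head:  ^)
Step 5: in state A at pos -3, read 0 -> (A,0)->write 0,move R,goto B. Now: state=B, head=-2, tape[-4..1]=000110 (head:   ^)
Step 6: in state B at pos -2, read 0 -> (B,0)->write 1,move L,goto C. Now: state=C, head=-3, tape[-4..1]=001110 (head:  ^)
Step 7: in state C at pos -3, read 0 -> (C,0)->write 1,move L,goto H. Now: state=H, head=-4, tape[-5..1]=0011110 (head:  ^)
Head positions at steps 0..7: starting at -1, distinct positions visited = {-4, -3, -2, -1, 0} -> 5 position(s)

Answer: 5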